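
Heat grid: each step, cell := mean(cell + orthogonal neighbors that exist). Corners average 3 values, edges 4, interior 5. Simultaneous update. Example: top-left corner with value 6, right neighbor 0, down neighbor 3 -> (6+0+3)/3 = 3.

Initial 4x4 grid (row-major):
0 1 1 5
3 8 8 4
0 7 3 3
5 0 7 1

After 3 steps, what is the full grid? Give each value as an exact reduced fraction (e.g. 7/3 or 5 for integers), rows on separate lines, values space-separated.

Answer: 6299/2160 23123/7200 28403/7200 2087/540
11029/3600 23873/6000 1514/375 30893/7200
12833/3600 5539/1500 26251/6000 1093/288
857/270 13853/3600 2581/720 8281/2160

Derivation:
After step 1:
  4/3 5/2 15/4 10/3
  11/4 27/5 24/5 5
  15/4 18/5 28/5 11/4
  5/3 19/4 11/4 11/3
After step 2:
  79/36 779/240 863/240 145/36
  397/120 381/100 491/100 953/240
  353/120 231/50 39/10 1021/240
  61/18 383/120 503/120 55/18
After step 3:
  6299/2160 23123/7200 28403/7200 2087/540
  11029/3600 23873/6000 1514/375 30893/7200
  12833/3600 5539/1500 26251/6000 1093/288
  857/270 13853/3600 2581/720 8281/2160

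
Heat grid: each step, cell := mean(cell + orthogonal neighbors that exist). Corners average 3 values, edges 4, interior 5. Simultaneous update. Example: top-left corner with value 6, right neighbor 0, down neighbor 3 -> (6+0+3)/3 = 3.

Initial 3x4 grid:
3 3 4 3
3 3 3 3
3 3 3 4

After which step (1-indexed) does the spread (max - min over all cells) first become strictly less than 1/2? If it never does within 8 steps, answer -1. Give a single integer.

Answer: 1

Derivation:
Step 1: max=10/3, min=3, spread=1/3
  -> spread < 1/2 first at step 1
Step 2: max=787/240, min=3, spread=67/240
Step 3: max=7067/2160, min=145/48, spread=271/1080
Step 4: max=420799/129600, min=7321/2400, spread=5093/25920
Step 5: max=25139501/7776000, min=662611/216000, spread=257101/1555200
Step 6: max=1501333999/466560000, min=19987967/6480000, spread=497603/3732480
Step 7: max=89774837141/27993600000, min=200646113/64800000, spread=123828653/1119744000
Step 8: max=5369989884319/1679616000000, min=18118295413/5832000000, spread=1215366443/13436928000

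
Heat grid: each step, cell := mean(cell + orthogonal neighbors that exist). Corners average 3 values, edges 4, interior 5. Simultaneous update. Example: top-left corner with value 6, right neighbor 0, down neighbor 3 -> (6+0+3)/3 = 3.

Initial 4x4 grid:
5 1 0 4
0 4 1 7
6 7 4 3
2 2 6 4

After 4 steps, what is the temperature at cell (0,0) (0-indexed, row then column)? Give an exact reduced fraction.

Step 1: cell (0,0) = 2
Step 2: cell (0,0) = 11/4
Step 3: cell (0,0) = 317/120
Step 4: cell (0,0) = 10343/3600
Full grid after step 4:
  10343/3600 6293/2250 20267/6750 40511/12960
  113443/36000 6521/2000 597169/180000 763489/216000
  394549/108000 26531/7200 348577/90000 847529/216000
  248489/64800 856793/216000 876809/216000 26927/6480

Answer: 10343/3600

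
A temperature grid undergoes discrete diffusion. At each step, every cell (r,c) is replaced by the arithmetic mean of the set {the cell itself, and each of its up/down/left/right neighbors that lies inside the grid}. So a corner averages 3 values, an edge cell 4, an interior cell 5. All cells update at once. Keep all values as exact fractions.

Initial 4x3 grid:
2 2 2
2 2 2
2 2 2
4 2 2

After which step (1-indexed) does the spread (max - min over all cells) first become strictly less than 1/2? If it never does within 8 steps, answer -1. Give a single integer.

Step 1: max=8/3, min=2, spread=2/3
Step 2: max=23/9, min=2, spread=5/9
Step 3: max=257/108, min=2, spread=41/108
  -> spread < 1/2 first at step 3
Step 4: max=30137/12960, min=2, spread=4217/12960
Step 5: max=1764349/777600, min=7279/3600, spread=38417/155520
Step 6: max=104512211/46656000, min=146597/72000, spread=1903471/9331200
Step 7: max=6199709089/2799360000, min=4435759/2160000, spread=18038617/111974400
Step 8: max=369191382851/167961600000, min=401726759/194400000, spread=883978523/6718464000

Answer: 3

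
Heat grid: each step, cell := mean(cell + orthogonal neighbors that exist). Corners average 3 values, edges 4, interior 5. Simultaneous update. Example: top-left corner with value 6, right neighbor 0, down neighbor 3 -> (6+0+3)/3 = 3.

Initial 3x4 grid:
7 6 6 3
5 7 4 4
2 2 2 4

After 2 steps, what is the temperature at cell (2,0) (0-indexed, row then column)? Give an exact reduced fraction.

Answer: 23/6

Derivation:
Step 1: cell (2,0) = 3
Step 2: cell (2,0) = 23/6
Full grid after step 2:
  71/12 441/80 1211/240 77/18
  381/80 122/25 209/50 961/240
  23/6 281/80 851/240 121/36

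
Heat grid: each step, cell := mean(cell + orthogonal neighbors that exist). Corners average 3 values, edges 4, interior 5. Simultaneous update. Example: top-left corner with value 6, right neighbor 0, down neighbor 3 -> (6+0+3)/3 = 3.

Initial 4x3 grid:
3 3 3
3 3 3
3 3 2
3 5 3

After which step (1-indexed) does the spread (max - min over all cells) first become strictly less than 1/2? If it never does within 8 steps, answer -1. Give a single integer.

Answer: 3

Derivation:
Step 1: max=11/3, min=11/4, spread=11/12
Step 2: max=137/40, min=23/8, spread=11/20
Step 3: max=3611/1080, min=211/72, spread=223/540
  -> spread < 1/2 first at step 3
Step 4: max=211507/64800, min=31877/10800, spread=4049/12960
Step 5: max=12553193/3888000, min=961619/324000, spread=202753/777600
Step 6: max=745432207/233280000, min=14526559/4860000, spread=385259/1866240
Step 7: max=44432612813/13996800000, min=876176981/291600000, spread=95044709/559872000
Step 8: max=2651090610967/839808000000, min=52831966429/17496000000, spread=921249779/6718464000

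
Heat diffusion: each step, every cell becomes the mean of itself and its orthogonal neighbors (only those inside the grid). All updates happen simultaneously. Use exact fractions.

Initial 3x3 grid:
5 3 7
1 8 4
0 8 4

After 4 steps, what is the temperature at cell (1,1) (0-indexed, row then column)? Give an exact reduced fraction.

Answer: 34943/7500

Derivation:
Step 1: cell (1,1) = 24/5
Step 2: cell (1,1) = 124/25
Step 3: cell (1,1) = 569/125
Step 4: cell (1,1) = 34943/7500
Full grid after step 4:
  186197/43200 3973597/864000 323683/64800
  601787/144000 34943/7500 158411/32000
  30637/7200 491809/108000 643441/129600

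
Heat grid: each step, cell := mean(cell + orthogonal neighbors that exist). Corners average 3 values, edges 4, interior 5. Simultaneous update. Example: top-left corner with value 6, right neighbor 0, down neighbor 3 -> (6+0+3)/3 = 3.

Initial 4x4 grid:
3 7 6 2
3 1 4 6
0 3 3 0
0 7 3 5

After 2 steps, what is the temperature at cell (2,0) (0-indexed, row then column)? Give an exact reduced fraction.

Answer: 503/240

Derivation:
Step 1: cell (2,0) = 3/2
Step 2: cell (2,0) = 503/240
Full grid after step 2:
  31/9 127/30 53/12 149/36
  671/240 82/25 359/100 91/24
  503/240 11/4 87/25 353/120
  85/36 773/240 781/240 32/9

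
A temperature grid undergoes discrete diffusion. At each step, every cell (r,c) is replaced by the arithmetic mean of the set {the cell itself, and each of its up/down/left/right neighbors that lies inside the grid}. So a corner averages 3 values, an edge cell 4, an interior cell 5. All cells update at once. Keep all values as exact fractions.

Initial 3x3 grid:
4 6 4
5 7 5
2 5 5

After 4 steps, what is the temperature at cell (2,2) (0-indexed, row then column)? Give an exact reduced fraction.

Step 1: cell (2,2) = 5
Step 2: cell (2,2) = 5
Step 3: cell (2,2) = 301/60
Step 4: cell (2,2) = 374/75
Full grid after step 4:
  213899/43200 1460033/288000 110887/21600
  700579/144000 198807/40000 1465033/288000
  205949/43200 1407283/288000 374/75

Answer: 374/75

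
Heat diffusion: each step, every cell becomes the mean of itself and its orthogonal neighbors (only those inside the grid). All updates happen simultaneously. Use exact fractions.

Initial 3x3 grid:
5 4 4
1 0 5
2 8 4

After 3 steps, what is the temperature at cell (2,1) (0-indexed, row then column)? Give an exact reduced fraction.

Step 1: cell (2,1) = 7/2
Step 2: cell (2,1) = 493/120
Step 3: cell (2,1) = 25961/7200
Full grid after step 3:
  6941/2160 47597/14400 4123/1080
  457/150 911/250 6033/1600
  3713/1080 25961/7200 8971/2160

Answer: 25961/7200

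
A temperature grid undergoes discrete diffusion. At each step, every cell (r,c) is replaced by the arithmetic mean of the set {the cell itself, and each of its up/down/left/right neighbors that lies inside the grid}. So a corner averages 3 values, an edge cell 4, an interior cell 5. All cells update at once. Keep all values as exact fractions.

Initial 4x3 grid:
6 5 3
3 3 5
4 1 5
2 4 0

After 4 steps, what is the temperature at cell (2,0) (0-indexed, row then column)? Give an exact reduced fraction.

Answer: 174629/54000

Derivation:
Step 1: cell (2,0) = 5/2
Step 2: cell (2,0) = 397/120
Step 3: cell (2,0) = 5507/1800
Step 4: cell (2,0) = 174629/54000
Full grid after step 4:
  514991/129600 377911/96000 511441/129600
  195229/54000 442057/120000 775541/216000
  174629/54000 1121221/360000 231547/72000
  372661/129600 2518649/864000 123737/43200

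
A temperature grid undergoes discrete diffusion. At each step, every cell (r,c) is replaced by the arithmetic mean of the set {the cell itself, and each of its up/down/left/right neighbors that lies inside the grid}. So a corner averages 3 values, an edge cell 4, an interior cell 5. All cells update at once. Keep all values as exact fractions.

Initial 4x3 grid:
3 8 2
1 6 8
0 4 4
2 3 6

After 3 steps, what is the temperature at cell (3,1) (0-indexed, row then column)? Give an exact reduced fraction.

Step 1: cell (3,1) = 15/4
Step 2: cell (3,1) = 263/80
Step 3: cell (3,1) = 16997/4800
Full grid after step 3:
  61/15 7299/1600 1261/240
  8221/2400 4419/1000 731/150
  21763/7200 3669/1000 16669/3600
  1441/540 16997/4800 8909/2160

Answer: 16997/4800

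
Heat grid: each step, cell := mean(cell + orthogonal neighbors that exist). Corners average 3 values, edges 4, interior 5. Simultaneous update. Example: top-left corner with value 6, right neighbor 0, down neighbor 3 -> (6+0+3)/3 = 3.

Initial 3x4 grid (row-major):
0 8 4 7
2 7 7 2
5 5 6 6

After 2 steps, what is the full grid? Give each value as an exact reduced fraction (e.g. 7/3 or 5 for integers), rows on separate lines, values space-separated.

Answer: 139/36 1223/240 1247/240 49/9
499/120 5 29/5 197/40
53/12 431/80 1297/240 97/18

Derivation:
After step 1:
  10/3 19/4 13/2 13/3
  7/2 29/5 26/5 11/2
  4 23/4 6 14/3
After step 2:
  139/36 1223/240 1247/240 49/9
  499/120 5 29/5 197/40
  53/12 431/80 1297/240 97/18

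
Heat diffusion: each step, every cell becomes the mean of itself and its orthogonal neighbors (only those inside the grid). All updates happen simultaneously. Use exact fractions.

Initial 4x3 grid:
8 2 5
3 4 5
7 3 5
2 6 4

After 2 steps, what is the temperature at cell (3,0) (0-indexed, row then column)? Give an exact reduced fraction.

Step 1: cell (3,0) = 5
Step 2: cell (3,0) = 25/6
Full grid after step 2:
  175/36 989/240 9/2
  1019/240 117/25 41/10
  77/16 403/100 19/4
  25/6 75/16 13/3

Answer: 25/6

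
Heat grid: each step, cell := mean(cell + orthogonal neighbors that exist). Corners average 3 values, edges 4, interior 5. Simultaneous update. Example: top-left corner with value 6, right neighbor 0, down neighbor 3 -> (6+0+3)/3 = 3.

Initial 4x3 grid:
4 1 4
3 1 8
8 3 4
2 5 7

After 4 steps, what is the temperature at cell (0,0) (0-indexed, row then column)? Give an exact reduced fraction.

Answer: 221059/64800

Derivation:
Step 1: cell (0,0) = 8/3
Step 2: cell (0,0) = 55/18
Step 3: cell (0,0) = 3491/1080
Step 4: cell (0,0) = 221059/64800
Full grid after step 4:
  221059/64800 56463/16000 60671/16200
  397259/108000 115309/30000 875393/216000
  148703/36000 1540483/360000 966593/216000
  189601/43200 3941327/864000 606553/129600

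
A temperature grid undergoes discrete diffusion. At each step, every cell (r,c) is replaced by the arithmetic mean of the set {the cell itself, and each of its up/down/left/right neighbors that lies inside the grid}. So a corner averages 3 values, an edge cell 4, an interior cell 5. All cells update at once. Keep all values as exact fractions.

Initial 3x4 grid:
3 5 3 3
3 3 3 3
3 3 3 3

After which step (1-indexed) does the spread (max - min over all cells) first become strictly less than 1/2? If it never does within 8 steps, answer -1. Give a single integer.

Answer: 3

Derivation:
Step 1: max=11/3, min=3, spread=2/3
Step 2: max=211/60, min=3, spread=31/60
Step 3: max=1831/540, min=3, spread=211/540
  -> spread < 1/2 first at step 3
Step 4: max=178897/54000, min=2747/900, spread=14077/54000
Step 5: max=1598407/486000, min=165683/54000, spread=5363/24300
Step 6: max=47480809/14580000, min=92869/30000, spread=93859/583200
Step 7: max=2834674481/874800000, min=151136467/48600000, spread=4568723/34992000
Step 8: max=169244435629/52488000000, min=4555618889/1458000000, spread=8387449/83980800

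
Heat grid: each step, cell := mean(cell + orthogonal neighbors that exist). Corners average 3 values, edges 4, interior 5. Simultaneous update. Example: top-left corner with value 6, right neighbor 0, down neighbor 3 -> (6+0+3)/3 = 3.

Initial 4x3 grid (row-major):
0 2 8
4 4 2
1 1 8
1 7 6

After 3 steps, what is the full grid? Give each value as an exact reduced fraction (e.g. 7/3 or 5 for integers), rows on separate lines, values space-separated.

Answer: 931/360 8131/2400 2747/720
3343/1200 6473/2000 10361/2400
208/75 3889/1000 3527/800
2429/720 18757/4800 589/120

Derivation:
After step 1:
  2 7/2 4
  9/4 13/5 11/2
  7/4 21/5 17/4
  3 15/4 7
After step 2:
  31/12 121/40 13/3
  43/20 361/100 327/80
  14/5 331/100 419/80
  17/6 359/80 5
After step 3:
  931/360 8131/2400 2747/720
  3343/1200 6473/2000 10361/2400
  208/75 3889/1000 3527/800
  2429/720 18757/4800 589/120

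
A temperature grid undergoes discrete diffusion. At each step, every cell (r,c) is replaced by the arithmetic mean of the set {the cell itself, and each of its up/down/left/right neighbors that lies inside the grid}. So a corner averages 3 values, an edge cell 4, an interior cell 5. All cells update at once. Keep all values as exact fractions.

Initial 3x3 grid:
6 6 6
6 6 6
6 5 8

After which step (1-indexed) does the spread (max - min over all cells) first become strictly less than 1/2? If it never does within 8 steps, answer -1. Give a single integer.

Step 1: max=13/2, min=17/3, spread=5/6
Step 2: max=229/36, min=88/15, spread=89/180
  -> spread < 1/2 first at step 2
Step 3: max=44633/7200, min=1069/180, spread=1873/7200
Step 4: max=798781/129600, min=322597/54000, spread=122741/648000
Step 5: max=158606897/25920000, min=431879/72000, spread=3130457/25920000
Step 6: max=2848547029/466560000, min=292632637/48600000, spread=196368569/2332800000
Step 7: max=170450870063/27993600000, min=14067899849/2332800000, spread=523543/8957952
Step 8: max=10214980378861/1679616000000, min=140917568413/23328000000, spread=4410589/107495424

Answer: 2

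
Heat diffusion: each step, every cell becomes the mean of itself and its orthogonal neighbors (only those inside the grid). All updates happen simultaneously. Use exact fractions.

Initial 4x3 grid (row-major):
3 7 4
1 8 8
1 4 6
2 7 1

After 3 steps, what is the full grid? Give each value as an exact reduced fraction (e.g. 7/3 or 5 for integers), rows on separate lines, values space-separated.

After step 1:
  11/3 11/2 19/3
  13/4 28/5 13/2
  2 26/5 19/4
  10/3 7/2 14/3
After step 2:
  149/36 211/40 55/9
  871/240 521/100 1391/240
  827/240 421/100 1267/240
  53/18 167/40 155/36
After step 3:
  9391/2160 4147/800 12371/2160
  29563/7200 603/125 40313/7200
  25613/7200 558/125 35263/7200
  7607/2160 3127/800 9907/2160

Answer: 9391/2160 4147/800 12371/2160
29563/7200 603/125 40313/7200
25613/7200 558/125 35263/7200
7607/2160 3127/800 9907/2160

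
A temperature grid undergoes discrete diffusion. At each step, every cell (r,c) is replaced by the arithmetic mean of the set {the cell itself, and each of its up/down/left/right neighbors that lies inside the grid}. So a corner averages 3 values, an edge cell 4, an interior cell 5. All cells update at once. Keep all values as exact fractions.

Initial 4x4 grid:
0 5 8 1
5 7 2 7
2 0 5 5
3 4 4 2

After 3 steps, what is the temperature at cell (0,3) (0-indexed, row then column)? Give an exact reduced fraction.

Step 1: cell (0,3) = 16/3
Step 2: cell (0,3) = 157/36
Step 3: cell (0,3) = 5149/1080
Full grid after step 3:
  2027/540 976/225 1973/450 5149/1080
  6623/1800 5681/1500 13567/3000 15499/3600
  1853/600 3631/1000 1121/300 15323/3600
  367/120 3761/1200 13403/3600 2023/540

Answer: 5149/1080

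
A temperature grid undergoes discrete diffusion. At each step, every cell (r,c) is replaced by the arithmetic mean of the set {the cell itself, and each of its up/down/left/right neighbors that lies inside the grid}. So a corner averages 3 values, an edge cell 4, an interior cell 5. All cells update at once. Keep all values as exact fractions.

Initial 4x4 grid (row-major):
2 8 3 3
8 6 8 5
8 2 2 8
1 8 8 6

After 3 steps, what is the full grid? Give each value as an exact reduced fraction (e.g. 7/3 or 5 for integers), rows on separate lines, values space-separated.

Answer: 511/90 4271/800 37903/7200 5279/1080
4441/800 697/125 15641/3000 39043/7200
38857/7200 16169/3000 8501/1500 40571/7200
5711/1080 39097/7200 41201/7200 3269/540

Derivation:
After step 1:
  6 19/4 11/2 11/3
  6 32/5 24/5 6
  19/4 26/5 28/5 21/4
  17/3 19/4 6 22/3
After step 2:
  67/12 453/80 1123/240 91/18
  463/80 543/100 283/50 1183/240
  1297/240 267/50 537/100 1451/240
  91/18 1297/240 1421/240 223/36
After step 3:
  511/90 4271/800 37903/7200 5279/1080
  4441/800 697/125 15641/3000 39043/7200
  38857/7200 16169/3000 8501/1500 40571/7200
  5711/1080 39097/7200 41201/7200 3269/540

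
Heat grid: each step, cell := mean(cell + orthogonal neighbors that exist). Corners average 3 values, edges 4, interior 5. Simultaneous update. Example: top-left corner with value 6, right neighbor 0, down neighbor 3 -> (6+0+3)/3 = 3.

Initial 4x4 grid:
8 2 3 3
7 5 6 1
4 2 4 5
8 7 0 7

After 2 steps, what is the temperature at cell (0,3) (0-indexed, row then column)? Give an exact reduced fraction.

Step 1: cell (0,3) = 7/3
Step 2: cell (0,3) = 115/36
Full grid after step 2:
  97/18 271/60 53/15 115/36
  1279/240 231/50 377/100 53/15
  1319/240 217/50 407/100 77/20
  95/18 1169/240 323/80 17/4

Answer: 115/36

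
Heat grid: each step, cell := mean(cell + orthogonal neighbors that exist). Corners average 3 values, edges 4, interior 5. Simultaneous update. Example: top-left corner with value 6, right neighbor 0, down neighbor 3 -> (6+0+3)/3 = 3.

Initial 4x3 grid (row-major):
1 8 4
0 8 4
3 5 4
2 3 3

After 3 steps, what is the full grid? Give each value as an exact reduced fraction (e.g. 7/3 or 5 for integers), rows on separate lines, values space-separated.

Answer: 565/144 65377/14400 2113/432
2233/600 25553/6000 4237/900
5959/1800 7731/2000 7409/1800
6811/2160 16399/4800 8081/2160

Derivation:
After step 1:
  3 21/4 16/3
  3 5 5
  5/2 23/5 4
  8/3 13/4 10/3
After step 2:
  15/4 223/48 187/36
  27/8 457/100 29/6
  383/120 387/100 127/30
  101/36 277/80 127/36
After step 3:
  565/144 65377/14400 2113/432
  2233/600 25553/6000 4237/900
  5959/1800 7731/2000 7409/1800
  6811/2160 16399/4800 8081/2160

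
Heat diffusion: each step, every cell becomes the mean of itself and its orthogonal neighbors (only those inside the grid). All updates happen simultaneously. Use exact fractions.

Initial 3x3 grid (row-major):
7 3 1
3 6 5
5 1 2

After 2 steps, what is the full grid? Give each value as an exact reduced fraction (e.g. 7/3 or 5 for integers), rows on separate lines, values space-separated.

After step 1:
  13/3 17/4 3
  21/4 18/5 7/2
  3 7/2 8/3
After step 2:
  83/18 911/240 43/12
  971/240 201/50 383/120
  47/12 383/120 29/9

Answer: 83/18 911/240 43/12
971/240 201/50 383/120
47/12 383/120 29/9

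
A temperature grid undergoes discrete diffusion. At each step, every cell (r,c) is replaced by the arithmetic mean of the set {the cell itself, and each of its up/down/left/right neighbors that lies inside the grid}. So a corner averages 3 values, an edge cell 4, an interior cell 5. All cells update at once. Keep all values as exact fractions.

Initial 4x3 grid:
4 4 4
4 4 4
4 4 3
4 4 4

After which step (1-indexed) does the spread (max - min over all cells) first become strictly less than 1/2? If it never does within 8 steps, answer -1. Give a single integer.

Step 1: max=4, min=11/3, spread=1/3
  -> spread < 1/2 first at step 1
Step 2: max=4, min=449/120, spread=31/120
Step 3: max=4, min=4109/1080, spread=211/1080
Step 4: max=7153/1800, min=415103/108000, spread=14077/108000
Step 5: max=428317/108000, min=3747593/972000, spread=5363/48600
Step 6: max=237131/60000, min=112899191/29160000, spread=93859/1166400
Step 7: max=383463533/97200000, min=6788125519/1749600000, spread=4568723/69984000
Step 8: max=11482381111/2916000000, min=408123564371/104976000000, spread=8387449/167961600

Answer: 1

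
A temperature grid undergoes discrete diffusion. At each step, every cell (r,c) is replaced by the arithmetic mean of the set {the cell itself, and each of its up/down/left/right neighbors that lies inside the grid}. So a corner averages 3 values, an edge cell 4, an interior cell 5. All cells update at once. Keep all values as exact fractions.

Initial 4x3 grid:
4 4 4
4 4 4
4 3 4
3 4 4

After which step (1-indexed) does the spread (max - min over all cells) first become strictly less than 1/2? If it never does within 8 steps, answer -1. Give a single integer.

Step 1: max=4, min=7/2, spread=1/2
Step 2: max=4, min=32/9, spread=4/9
  -> spread < 1/2 first at step 2
Step 3: max=1587/400, min=26491/7200, spread=83/288
Step 4: max=28409/7200, min=238831/64800, spread=337/1296
Step 5: max=1880449/480000, min=14491979/3888000, spread=7396579/38880000
Step 6: max=50616727/12960000, min=872817961/233280000, spread=61253/373248
Step 7: max=3024121943/777600000, min=52637658599/13996800000, spread=14372291/111974400
Step 8: max=180988507837/46656000000, min=3167497427941/839808000000, spread=144473141/1343692800

Answer: 2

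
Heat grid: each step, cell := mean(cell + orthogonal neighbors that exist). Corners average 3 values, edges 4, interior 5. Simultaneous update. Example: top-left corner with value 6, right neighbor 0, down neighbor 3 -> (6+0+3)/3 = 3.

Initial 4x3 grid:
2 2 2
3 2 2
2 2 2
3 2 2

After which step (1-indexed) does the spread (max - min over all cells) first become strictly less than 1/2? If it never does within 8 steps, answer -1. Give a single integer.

Step 1: max=5/2, min=2, spread=1/2
Step 2: max=85/36, min=2, spread=13/36
  -> spread < 1/2 first at step 2
Step 3: max=16457/7200, min=407/200, spread=361/1440
Step 4: max=291169/129600, min=11161/5400, spread=4661/25920
Step 5: max=14358863/6480000, min=4516621/2160000, spread=809/6480
Step 6: max=1027210399/466560000, min=40915301/19440000, spread=1809727/18662400
Step 7: max=61231647941/27993600000, min=308800573/145800000, spread=77677517/1119744000
Step 8: max=3661130394319/1679616000000, min=24787066451/11664000000, spread=734342603/13436928000

Answer: 2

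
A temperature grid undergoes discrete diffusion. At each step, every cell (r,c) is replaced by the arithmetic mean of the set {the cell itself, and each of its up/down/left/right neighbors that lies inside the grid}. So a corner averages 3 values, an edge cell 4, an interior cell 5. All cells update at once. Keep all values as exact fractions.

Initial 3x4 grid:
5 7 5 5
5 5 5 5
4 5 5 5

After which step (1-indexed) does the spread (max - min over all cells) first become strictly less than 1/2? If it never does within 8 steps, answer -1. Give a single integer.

Answer: 3

Derivation:
Step 1: max=17/3, min=14/3, spread=1
Step 2: max=331/60, min=85/18, spread=143/180
Step 3: max=11479/2160, min=35449/7200, spread=8443/21600
  -> spread < 1/2 first at step 3
Step 4: max=568379/108000, min=644243/129600, spread=189059/648000
Step 5: max=40438267/7776000, min=32546221/6480000, spread=6914009/38880000
Step 6: max=1006601557/194400000, min=81816211/16200000, spread=992281/7776000
Step 7: max=144267137947/27993600000, min=59106458363/11664000000, spread=12058189379/139968000000
Step 8: max=3598877830867/699840000000, min=148062016583/29160000000, spread=363115463/5598720000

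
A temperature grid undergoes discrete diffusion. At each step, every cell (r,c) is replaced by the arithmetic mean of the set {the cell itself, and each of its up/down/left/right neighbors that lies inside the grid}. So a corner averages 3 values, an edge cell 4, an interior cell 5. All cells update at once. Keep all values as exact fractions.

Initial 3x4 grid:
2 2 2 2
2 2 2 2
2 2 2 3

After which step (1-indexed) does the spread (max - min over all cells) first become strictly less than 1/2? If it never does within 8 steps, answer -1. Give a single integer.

Step 1: max=7/3, min=2, spread=1/3
  -> spread < 1/2 first at step 1
Step 2: max=41/18, min=2, spread=5/18
Step 3: max=473/216, min=2, spread=41/216
Step 4: max=56057/25920, min=2, spread=4217/25920
Step 5: max=3319549/1555200, min=14479/7200, spread=38417/311040
Step 6: max=197824211/93312000, min=290597/144000, spread=1903471/18662400
Step 7: max=11798429089/5598720000, min=8755759/4320000, spread=18038617/223948800
Step 8: max=705114582851/335923200000, min=790526759/388800000, spread=883978523/13436928000

Answer: 1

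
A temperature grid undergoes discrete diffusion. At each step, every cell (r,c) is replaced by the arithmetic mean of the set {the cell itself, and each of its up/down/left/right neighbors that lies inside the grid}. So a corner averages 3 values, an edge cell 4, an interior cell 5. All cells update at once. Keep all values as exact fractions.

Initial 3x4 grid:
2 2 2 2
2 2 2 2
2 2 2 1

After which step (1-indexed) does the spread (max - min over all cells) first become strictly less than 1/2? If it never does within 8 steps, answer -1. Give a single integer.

Answer: 1

Derivation:
Step 1: max=2, min=5/3, spread=1/3
  -> spread < 1/2 first at step 1
Step 2: max=2, min=31/18, spread=5/18
Step 3: max=2, min=391/216, spread=41/216
Step 4: max=2, min=47623/25920, spread=4217/25920
Step 5: max=14321/7200, min=2901251/1555200, spread=38417/311040
Step 6: max=285403/144000, min=175423789/93312000, spread=1903471/18662400
Step 7: max=8524241/4320000, min=10596450911/5598720000, spread=18038617/223948800
Step 8: max=764673241/388800000, min=638578217149/335923200000, spread=883978523/13436928000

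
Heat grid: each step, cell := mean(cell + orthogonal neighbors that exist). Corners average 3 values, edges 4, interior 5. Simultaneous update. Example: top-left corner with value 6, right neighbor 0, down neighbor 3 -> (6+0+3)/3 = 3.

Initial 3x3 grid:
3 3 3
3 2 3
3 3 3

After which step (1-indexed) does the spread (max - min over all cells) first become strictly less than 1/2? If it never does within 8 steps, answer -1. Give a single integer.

Answer: 1

Derivation:
Step 1: max=3, min=11/4, spread=1/4
  -> spread < 1/2 first at step 1
Step 2: max=231/80, min=69/25, spread=51/400
Step 3: max=1033/360, min=13577/4800, spread=589/14400
Step 4: max=822919/288000, min=85057/30000, spread=31859/1440000
Step 5: max=5135279/1800000, min=49148393/17280000, spread=751427/86400000
Step 6: max=2955336871/1036800000, min=307365313/108000000, spread=23149331/5184000000
Step 7: max=18465068111/6480000000, min=177141345737/62208000000, spread=616540643/311040000000
Step 8: max=10633507991239/3732480000000, min=1107287546017/388800000000, spread=17737747379/18662400000000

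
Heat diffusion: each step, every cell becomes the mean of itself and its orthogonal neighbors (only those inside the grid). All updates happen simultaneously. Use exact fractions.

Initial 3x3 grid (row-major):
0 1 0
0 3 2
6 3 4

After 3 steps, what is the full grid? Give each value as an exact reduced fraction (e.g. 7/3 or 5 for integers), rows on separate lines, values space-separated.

Answer: 2933/2160 2657/1800 119/80
30181/14400 6061/3000 3509/1600
1891/720 3413/1200 1931/720

Derivation:
After step 1:
  1/3 1 1
  9/4 9/5 9/4
  3 4 3
After step 2:
  43/36 31/30 17/12
  443/240 113/50 161/80
  37/12 59/20 37/12
After step 3:
  2933/2160 2657/1800 119/80
  30181/14400 6061/3000 3509/1600
  1891/720 3413/1200 1931/720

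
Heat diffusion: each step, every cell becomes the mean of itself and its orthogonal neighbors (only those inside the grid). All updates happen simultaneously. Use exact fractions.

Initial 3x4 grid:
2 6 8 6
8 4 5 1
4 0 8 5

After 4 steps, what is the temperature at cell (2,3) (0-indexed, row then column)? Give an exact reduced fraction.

Answer: 606251/129600

Derivation:
Step 1: cell (2,3) = 14/3
Step 2: cell (2,3) = 161/36
Step 3: cell (2,3) = 9967/2160
Step 4: cell (2,3) = 606251/129600
Full grid after step 4:
  157789/32400 1078451/216000 364237/72000 72689/14400
  2014657/432000 426859/90000 1745711/360000 4197379/864000
  96251/21600 162971/36000 499043/108000 606251/129600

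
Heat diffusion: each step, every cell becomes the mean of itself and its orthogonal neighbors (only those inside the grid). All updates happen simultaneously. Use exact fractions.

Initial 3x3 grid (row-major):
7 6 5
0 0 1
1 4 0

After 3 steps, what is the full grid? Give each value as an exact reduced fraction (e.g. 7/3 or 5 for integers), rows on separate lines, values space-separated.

After step 1:
  13/3 9/2 4
  2 11/5 3/2
  5/3 5/4 5/3
After step 2:
  65/18 451/120 10/3
  51/20 229/100 281/120
  59/36 407/240 53/36
After step 3:
  3571/1080 23387/7200 283/90
  1009/400 15163/6000 16987/7200
  4237/2160 25549/14400 3967/2160

Answer: 3571/1080 23387/7200 283/90
1009/400 15163/6000 16987/7200
4237/2160 25549/14400 3967/2160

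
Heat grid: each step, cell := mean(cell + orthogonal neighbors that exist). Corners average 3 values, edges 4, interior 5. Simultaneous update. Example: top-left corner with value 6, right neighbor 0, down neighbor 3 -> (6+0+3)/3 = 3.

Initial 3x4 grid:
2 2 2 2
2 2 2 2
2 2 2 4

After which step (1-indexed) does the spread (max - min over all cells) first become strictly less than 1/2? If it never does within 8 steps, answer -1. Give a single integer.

Answer: 3

Derivation:
Step 1: max=8/3, min=2, spread=2/3
Step 2: max=23/9, min=2, spread=5/9
Step 3: max=257/108, min=2, spread=41/108
  -> spread < 1/2 first at step 3
Step 4: max=30137/12960, min=2, spread=4217/12960
Step 5: max=1764349/777600, min=7279/3600, spread=38417/155520
Step 6: max=104512211/46656000, min=146597/72000, spread=1903471/9331200
Step 7: max=6199709089/2799360000, min=4435759/2160000, spread=18038617/111974400
Step 8: max=369191382851/167961600000, min=401726759/194400000, spread=883978523/6718464000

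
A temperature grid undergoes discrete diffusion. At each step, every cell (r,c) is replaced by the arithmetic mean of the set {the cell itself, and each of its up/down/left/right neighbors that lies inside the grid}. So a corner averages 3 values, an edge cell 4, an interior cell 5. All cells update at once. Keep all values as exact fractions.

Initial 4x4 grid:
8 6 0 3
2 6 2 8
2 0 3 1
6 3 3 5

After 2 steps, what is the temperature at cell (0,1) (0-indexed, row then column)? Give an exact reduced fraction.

Answer: 977/240

Derivation:
Step 1: cell (0,1) = 5
Step 2: cell (0,1) = 977/240
Full grid after step 2:
  89/18 977/240 913/240 119/36
  233/60 193/50 301/100 913/240
  101/30 133/50 323/100 251/80
  55/18 389/120 113/40 43/12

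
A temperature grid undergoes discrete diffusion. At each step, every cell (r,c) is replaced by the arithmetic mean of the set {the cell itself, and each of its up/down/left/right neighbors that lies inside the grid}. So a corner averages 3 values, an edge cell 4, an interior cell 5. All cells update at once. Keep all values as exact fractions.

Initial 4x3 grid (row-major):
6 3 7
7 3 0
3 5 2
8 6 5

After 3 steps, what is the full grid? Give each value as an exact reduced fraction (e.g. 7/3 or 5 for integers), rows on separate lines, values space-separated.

Answer: 10121/2160 60743/14400 8051/2160
16897/3600 24907/6000 12997/3600
18077/3600 4377/1000 14077/3600
5669/1080 1963/400 2327/540

Derivation:
After step 1:
  16/3 19/4 10/3
  19/4 18/5 3
  23/4 19/5 3
  17/3 6 13/3
After step 2:
  89/18 1021/240 133/36
  583/120 199/50 97/30
  599/120 443/100 53/15
  209/36 99/20 40/9
After step 3:
  10121/2160 60743/14400 8051/2160
  16897/3600 24907/6000 12997/3600
  18077/3600 4377/1000 14077/3600
  5669/1080 1963/400 2327/540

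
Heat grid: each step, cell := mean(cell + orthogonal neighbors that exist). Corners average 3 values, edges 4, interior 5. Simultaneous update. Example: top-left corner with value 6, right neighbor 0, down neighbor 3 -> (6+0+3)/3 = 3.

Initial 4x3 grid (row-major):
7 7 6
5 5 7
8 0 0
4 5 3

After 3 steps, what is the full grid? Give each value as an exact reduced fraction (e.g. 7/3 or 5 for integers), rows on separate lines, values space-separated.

After step 1:
  19/3 25/4 20/3
  25/4 24/5 9/2
  17/4 18/5 5/2
  17/3 3 8/3
After step 2:
  113/18 481/80 209/36
  649/120 127/25 277/60
  593/120 363/100 199/60
  155/36 56/15 49/18
After step 3:
  12743/2160 27811/4800 11833/2160
  19537/3600 9899/2000 16937/3600
  16457/3600 12421/3000 12857/3600
  4673/1080 1619/450 1759/540

Answer: 12743/2160 27811/4800 11833/2160
19537/3600 9899/2000 16937/3600
16457/3600 12421/3000 12857/3600
4673/1080 1619/450 1759/540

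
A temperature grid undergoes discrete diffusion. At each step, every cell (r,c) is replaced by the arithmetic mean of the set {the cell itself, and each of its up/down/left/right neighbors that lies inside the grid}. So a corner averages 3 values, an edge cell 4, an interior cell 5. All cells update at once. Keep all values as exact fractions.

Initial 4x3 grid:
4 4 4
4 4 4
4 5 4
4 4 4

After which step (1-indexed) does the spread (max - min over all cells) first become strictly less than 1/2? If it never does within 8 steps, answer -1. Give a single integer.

Answer: 1

Derivation:
Step 1: max=17/4, min=4, spread=1/4
  -> spread < 1/2 first at step 1
Step 2: max=423/100, min=4, spread=23/100
Step 3: max=20011/4800, min=1613/400, spread=131/960
Step 4: max=179351/43200, min=29191/7200, spread=841/8640
Step 5: max=71662051/17280000, min=5853373/1440000, spread=56863/691200
Step 6: max=643614341/155520000, min=52829543/12960000, spread=386393/6220800
Step 7: max=257225723131/62208000000, min=21156358813/5184000000, spread=26795339/497664000
Step 8: max=15413735714129/3732480000000, min=1271246149667/311040000000, spread=254051069/5971968000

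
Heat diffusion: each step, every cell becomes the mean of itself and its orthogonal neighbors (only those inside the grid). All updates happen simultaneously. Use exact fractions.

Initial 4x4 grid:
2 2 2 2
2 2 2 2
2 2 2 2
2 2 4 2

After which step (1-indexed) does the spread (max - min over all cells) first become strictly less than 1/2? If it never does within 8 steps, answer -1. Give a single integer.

Answer: 3

Derivation:
Step 1: max=8/3, min=2, spread=2/3
Step 2: max=151/60, min=2, spread=31/60
Step 3: max=1291/540, min=2, spread=211/540
  -> spread < 1/2 first at step 3
Step 4: max=124843/54000, min=2, spread=16843/54000
Step 5: max=1110643/486000, min=9079/4500, spread=130111/486000
Step 6: max=32802367/14580000, min=547159/270000, spread=3255781/14580000
Step 7: max=975153691/437400000, min=551107/270000, spread=82360351/437400000
Step 8: max=28995316891/13122000000, min=99706441/48600000, spread=2074577821/13122000000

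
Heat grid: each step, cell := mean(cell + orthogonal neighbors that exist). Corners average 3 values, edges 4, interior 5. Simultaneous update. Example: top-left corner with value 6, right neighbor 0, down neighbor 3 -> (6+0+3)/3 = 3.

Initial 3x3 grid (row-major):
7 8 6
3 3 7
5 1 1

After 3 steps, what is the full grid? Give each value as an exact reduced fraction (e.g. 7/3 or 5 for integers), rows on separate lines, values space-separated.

After step 1:
  6 6 7
  9/2 22/5 17/4
  3 5/2 3
After step 2:
  11/2 117/20 23/4
  179/40 433/100 373/80
  10/3 129/40 13/4
After step 3:
  211/40 2143/400 1301/240
  10583/2400 9017/2000 7197/1600
  331/90 8483/2400 297/80

Answer: 211/40 2143/400 1301/240
10583/2400 9017/2000 7197/1600
331/90 8483/2400 297/80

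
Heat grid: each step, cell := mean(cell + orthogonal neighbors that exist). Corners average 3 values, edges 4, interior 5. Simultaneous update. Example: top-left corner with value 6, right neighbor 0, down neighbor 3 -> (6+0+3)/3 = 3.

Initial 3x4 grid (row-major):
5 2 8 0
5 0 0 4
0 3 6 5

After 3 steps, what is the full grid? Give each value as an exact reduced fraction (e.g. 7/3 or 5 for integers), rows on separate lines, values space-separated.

After step 1:
  4 15/4 5/2 4
  5/2 2 18/5 9/4
  8/3 9/4 7/2 5
After step 2:
  41/12 49/16 277/80 35/12
  67/24 141/50 277/100 297/80
  89/36 125/48 287/80 43/12
After step 3:
  445/144 7657/2400 7327/2400 1211/360
  20701/7200 8429/3000 6541/2000 5193/1600
  1133/432 20671/7200 2509/800 653/180

Answer: 445/144 7657/2400 7327/2400 1211/360
20701/7200 8429/3000 6541/2000 5193/1600
1133/432 20671/7200 2509/800 653/180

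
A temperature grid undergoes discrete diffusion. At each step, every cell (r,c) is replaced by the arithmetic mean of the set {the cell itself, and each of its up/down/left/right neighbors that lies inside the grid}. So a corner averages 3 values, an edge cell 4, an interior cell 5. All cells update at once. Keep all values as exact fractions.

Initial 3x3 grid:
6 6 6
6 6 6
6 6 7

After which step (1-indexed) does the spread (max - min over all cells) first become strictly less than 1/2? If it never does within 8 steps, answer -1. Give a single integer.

Answer: 1

Derivation:
Step 1: max=19/3, min=6, spread=1/3
  -> spread < 1/2 first at step 1
Step 2: max=113/18, min=6, spread=5/18
Step 3: max=1337/216, min=6, spread=41/216
Step 4: max=79891/12960, min=2171/360, spread=347/2592
Step 5: max=4772537/777600, min=21757/3600, spread=2921/31104
Step 6: max=285764539/46656000, min=2617483/432000, spread=24611/373248
Step 7: max=17114882033/2799360000, min=58976741/9720000, spread=207329/4478976
Step 8: max=1025799552451/167961600000, min=3149201599/518400000, spread=1746635/53747712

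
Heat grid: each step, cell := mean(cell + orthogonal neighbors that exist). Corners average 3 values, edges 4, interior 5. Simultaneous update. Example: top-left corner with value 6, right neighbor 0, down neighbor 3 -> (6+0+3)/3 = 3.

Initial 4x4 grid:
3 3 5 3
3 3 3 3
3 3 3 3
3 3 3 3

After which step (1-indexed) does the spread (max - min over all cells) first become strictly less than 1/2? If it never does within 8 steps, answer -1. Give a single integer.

Answer: 3

Derivation:
Step 1: max=11/3, min=3, spread=2/3
Step 2: max=211/60, min=3, spread=31/60
Step 3: max=1831/540, min=3, spread=211/540
  -> spread < 1/2 first at step 3
Step 4: max=178843/54000, min=3, spread=16843/54000
Step 5: max=1596643/486000, min=13579/4500, spread=130111/486000
Step 6: max=47382367/14580000, min=817159/270000, spread=3255781/14580000
Step 7: max=1412553691/437400000, min=821107/270000, spread=82360351/437400000
Step 8: max=42117316891/13122000000, min=148306441/48600000, spread=2074577821/13122000000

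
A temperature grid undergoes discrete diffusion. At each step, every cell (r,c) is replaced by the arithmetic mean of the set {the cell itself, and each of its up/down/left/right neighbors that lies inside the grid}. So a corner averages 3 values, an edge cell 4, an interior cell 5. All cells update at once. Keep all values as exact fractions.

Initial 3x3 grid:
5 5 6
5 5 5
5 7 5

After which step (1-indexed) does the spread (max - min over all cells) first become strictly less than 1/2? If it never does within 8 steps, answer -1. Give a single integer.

Answer: 2

Derivation:
Step 1: max=17/3, min=5, spread=2/3
Step 2: max=667/120, min=61/12, spread=19/40
  -> spread < 1/2 first at step 2
Step 3: max=11839/2160, min=3743/720, spread=61/216
Step 4: max=702713/129600, min=225721/43200, spread=511/2592
Step 5: max=42028111/7776000, min=13650287/2592000, spread=4309/31104
Step 6: max=2510151017/466560000, min=821594089/155520000, spread=36295/373248
Step 7: max=150271258399/27993600000, min=49453392383/9331200000, spread=305773/4478976
Step 8: max=8997589692953/1679616000000, min=2972363741401/559872000000, spread=2575951/53747712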